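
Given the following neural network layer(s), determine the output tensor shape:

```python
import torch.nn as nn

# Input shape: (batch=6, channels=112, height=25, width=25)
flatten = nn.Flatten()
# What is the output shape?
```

Input: (6, 112, 25, 25) -> Output: (6, 70000)

Answer: (6, 70000)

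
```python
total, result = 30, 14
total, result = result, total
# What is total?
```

Trace:
`total, result = 30, 14` → total = 30; result = 14
`total, result = result, total` → total = 14; result = 30
So total = 14

Answer: 14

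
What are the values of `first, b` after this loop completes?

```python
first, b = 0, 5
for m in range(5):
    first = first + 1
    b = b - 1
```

first goes 0→5, b goes 5→0
`first, b` takes the values: (0, 5) → (1, 5) → (1, 4) → (2, 4) → (2, 3) → (3, 3) → (3, 2) → (4, 2) → (4, 1) → (5, 1) → (5, 0)

Answer: 5, 0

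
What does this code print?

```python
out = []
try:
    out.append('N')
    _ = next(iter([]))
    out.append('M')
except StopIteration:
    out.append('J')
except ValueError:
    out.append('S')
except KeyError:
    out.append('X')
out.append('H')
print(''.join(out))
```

Execution trace: 'N' (try body) → 'J' (except StopIteration) → 'H' (after the try/except). Output: NJH

Answer: NJH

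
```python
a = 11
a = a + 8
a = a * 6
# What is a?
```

Trace:
`a = 11` → a = 11
`a = a + 8` → a = 19
`a = a * 6` → a = 114
So a = 114

Answer: 114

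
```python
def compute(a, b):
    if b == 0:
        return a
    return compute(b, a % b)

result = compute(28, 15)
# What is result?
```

compute(28, 15) -> compute(15, 13) -> compute(13, 2) -> compute(2, 1) -> compute(1, 0) -> 1

Answer: 1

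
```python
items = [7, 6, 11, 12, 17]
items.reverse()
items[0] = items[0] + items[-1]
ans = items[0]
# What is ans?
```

Trace:
`items = [7, 6, 11, 12, 17]` → items = [7, 6, 11, 12, 17]
`items.reverse()` → items = [17, 12, 11, 6, 7]
`items[0] = items[0] + items[-1]` → items = [24, 12, 11, 6, 7]
`ans = items[0]` → ans = 24
So ans = 24

Answer: 24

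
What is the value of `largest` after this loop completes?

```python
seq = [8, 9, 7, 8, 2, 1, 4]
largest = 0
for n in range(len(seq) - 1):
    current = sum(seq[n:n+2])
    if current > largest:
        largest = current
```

Max sum of 2-element window in [8, 9, 7, 8, 2, 1, 4]
`largest` takes the values: 0 → 17

Answer: 17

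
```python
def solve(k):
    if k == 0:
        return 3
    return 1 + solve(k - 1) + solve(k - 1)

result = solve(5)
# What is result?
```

solve(k) = 1 + 2·solve(k-1), solve(0)=3. Closed form: (3+1)·2^5 - 1 = 127.

Answer: 127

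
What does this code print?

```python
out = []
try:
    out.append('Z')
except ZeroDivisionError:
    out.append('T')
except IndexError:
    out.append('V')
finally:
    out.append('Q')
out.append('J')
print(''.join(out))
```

Execution trace: 'Z' (try body, no exception) → 'Q' (finally) → 'J' (after the try/except). Output: ZQJ

Answer: ZQJ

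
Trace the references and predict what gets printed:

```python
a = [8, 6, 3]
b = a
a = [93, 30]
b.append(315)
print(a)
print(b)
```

Key concept: rebinding vs mutation: a is rebound to a new list, b still points at the original.
Step by step:
`a = [8, 6, 3]` → a = [8, 6, 3]
`b = a` → b = [8, 6, 3] (same object as a)
`a = [93, 30]` → a = [93, 30]
`b.append(315)` → b = [8, 6, 3, 315]
`print(a)` → prints [93, 30]
`print(b)` → prints [8, 6, 3, 315]

Answer:
[93, 30]
[8, 6, 3, 315]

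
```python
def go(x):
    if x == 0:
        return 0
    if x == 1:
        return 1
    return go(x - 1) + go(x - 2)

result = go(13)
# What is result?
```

Build up from base cases: go(0)=0, go(1)=1, go(2)=1, go(3)=2, go(4)=3, go(5)=5, go(6)=8, ..., go(13)=233

Answer: 233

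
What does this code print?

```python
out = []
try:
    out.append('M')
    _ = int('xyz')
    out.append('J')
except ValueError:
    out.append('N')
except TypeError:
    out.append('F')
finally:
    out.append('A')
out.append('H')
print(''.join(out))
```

Execution trace: 'M' (try body) → 'N' (except ValueError) → 'A' (finally) → 'H' (after the try/except). Output: MNAH

Answer: MNAH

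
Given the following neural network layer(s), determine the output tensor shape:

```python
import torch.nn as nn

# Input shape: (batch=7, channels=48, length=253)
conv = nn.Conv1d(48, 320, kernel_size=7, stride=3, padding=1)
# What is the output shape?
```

Input: (7, 48, 253) -> Output: (7, 320, 83)

Answer: (7, 320, 83)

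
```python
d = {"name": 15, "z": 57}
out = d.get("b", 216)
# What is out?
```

Trace:
`d = {"name": 15, "z": 57}` → d = {'name': 15, 'z': 57}
`out = d.get("b", 216)` → out = 216
So out = 216

Answer: 216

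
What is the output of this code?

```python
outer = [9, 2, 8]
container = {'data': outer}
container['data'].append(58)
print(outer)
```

Key concept: dict holds reference to list.
Step by step:
`outer = [9, 2, 8]` → outer = [9, 2, 8]
`container = {'data': outer}` → container = {'data': [9, 2, 8]}
`container['data'].append(58)` → outer = [9, 2, 8, 58]; container = {'data': [9, 2, 8, 58]}
`print(outer)` → prints [9, 2, 8, 58]

Answer: [9, 2, 8, 58]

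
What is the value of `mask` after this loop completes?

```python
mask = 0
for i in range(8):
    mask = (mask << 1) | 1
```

Build 8 consecutive 1-bits: 0b11111111
`mask` takes the values: 0 → 1 → 3 → 7 → 15 → 31 → 63 → 127 → 255

Answer: 255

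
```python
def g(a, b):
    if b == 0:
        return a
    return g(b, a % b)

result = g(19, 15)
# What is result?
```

g(19, 15) -> g(15, 4) -> g(4, 3) -> g(3, 1) -> g(1, 0) -> 1

Answer: 1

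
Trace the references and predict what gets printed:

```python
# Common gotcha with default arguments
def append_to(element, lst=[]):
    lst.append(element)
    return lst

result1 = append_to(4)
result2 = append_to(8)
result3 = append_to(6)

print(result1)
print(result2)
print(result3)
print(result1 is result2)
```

Key concept: mutable default argument gotcha.
Step by step:
`result1 = append_to(4)` → result1 = [4]
`result2 = append_to(8)` → result1 = [4, 8] (same object as result2); result2 = [4, 8] (same object as result1)
`result3 = append_to(6)` → result1 = [4, 8, 6] (same object as result2, result3); result2 = [4, 8, 6] (same object as result1, result3); result3 = [4, 8, 6] (same object as result1, result2)
`print(result1)` → prints [4, 8, 6]
`print(result2)` → prints [4, 8, 6]
`print(result3)` → prints [4, 8, 6]
`print(result1 is result2)` → prints True

Answer:
[4, 8, 6]
[4, 8, 6]
[4, 8, 6]
True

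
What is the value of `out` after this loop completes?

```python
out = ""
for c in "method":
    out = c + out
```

Reverse 'method'
`out` takes the values: "" → "m" → "em" → "tem" → "htem" → "ohtem" → "dohtem"

Answer: "dohtem"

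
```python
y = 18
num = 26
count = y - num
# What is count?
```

Trace:
`y = 18` → y = 18
`num = 26` → num = 26
`count = y - num` → count = -8
So count = -8

Answer: -8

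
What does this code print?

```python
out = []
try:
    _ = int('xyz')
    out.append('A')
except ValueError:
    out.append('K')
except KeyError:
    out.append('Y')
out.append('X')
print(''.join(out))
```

Execution trace: 'K' (except ValueError) → 'X' (after the try/except). Output: KX

Answer: KX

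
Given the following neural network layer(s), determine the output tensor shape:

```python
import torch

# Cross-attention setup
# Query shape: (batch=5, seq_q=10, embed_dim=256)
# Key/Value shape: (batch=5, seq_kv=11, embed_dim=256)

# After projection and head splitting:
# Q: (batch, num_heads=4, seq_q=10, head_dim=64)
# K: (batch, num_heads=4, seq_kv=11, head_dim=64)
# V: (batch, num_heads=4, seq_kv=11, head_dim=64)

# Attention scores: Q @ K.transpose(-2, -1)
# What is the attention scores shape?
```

Input: (5, 10, 256) -> Output: (5, 4, 10, 11)

Answer: (5, 4, 10, 11)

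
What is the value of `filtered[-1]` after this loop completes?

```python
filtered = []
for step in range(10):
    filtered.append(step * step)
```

Last element of squares 0 to 9
`filtered` takes the values: [] → [0] → [0, 1] → [0, 1, 4] → [0, 1, 4, 9] → [0, 1, 4, 9, 16] → [0, 1, 4, 9, 16, 25] → [0, 1, 4, 9, 16, 25, 36] → [0, 1, 4, 9, 16, 25, 36, 49] → [0, 1, 4, 9, 16, 25, 36, 49, 64] → [0, 1, 4, 9, 16, 25, 36, 49, 64, 81]
So `filtered[-1]` = 81

Answer: 81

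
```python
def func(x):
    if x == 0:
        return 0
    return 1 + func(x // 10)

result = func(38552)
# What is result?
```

Count of digits of 38552: 5

Answer: 5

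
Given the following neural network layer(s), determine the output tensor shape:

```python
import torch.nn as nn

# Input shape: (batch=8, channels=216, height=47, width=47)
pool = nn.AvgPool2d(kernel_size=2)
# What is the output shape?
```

Input: (8, 216, 47, 47) -> Output: (8, 216, 23, 23)

Answer: (8, 216, 23, 23)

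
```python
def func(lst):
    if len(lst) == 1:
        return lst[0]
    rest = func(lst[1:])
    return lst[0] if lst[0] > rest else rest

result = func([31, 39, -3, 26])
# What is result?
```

Recursive max over [31, 39, -3, 26] = 39

Answer: 39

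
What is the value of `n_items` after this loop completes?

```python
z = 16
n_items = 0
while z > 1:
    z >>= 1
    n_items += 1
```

Count right shifts until 1
`n_items` takes the values: 0 → 1 → 2 → 3 → 4

Answer: 4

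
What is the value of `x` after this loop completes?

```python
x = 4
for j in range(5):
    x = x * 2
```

Multiply by 2, 5 times: 4 * 2^5 = 128
`x` takes the values: 4 → 8 → 16 → 32 → 64 → 128

Answer: 128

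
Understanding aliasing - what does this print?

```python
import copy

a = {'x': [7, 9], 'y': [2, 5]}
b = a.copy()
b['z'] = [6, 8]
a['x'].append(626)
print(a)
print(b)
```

Key concept: shallow copy of dict with mutable values.
Step by step:
`a = {'x': [7, 9], 'y': [2, 5]}` → a = {'x': [7, 9], 'y': [2, 5]}
`b = a.copy()` → b = {'x': [7, 9], 'y': [2, 5]}
`b['z'] = [6, 8]` → b = {'x': [7, 9], 'y': [2, 5], 'z': [6, 8]}
`a['x'].append(626)` → a = {'x': [7, 9, 626], 'y': [2, 5]}; b = {'x': [7, 9, 626], 'y': [2, 5], 'z': [6, 8]}
`print(a)` → prints {'x': [7, 9, 626], 'y': [2, 5]}
`print(b)` → prints {'x': [7, 9, 626], 'y': [2, 5], 'z': [6, 8]}

Answer:
{'x': [7, 9, 626], 'y': [2, 5]}
{'x': [7, 9, 626], 'y': [2, 5], 'z': [6, 8]}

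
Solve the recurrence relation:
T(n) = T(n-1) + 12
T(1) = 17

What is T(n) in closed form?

Unrolling: T(n) = T(1) + 12·(n-1) = 17 + 12(n-1) = 12n + 5.

Answer: T(n) = 12n + 5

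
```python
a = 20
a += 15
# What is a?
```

Trace:
`a = 20` → a = 20
`a += 15` → a = 35
So a = 35

Answer: 35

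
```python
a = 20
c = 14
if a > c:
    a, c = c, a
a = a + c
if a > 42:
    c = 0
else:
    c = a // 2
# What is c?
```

Trace:
`a = 20` → a = 20
`c = 14` → c = 14
`if a > c: ...` → a > c is True → a = 14; c = 20
`a = a + c` → a = 34
`if a > 42: ...` → a > 42 is False, take else branch → c = 17
So c = 17

Answer: 17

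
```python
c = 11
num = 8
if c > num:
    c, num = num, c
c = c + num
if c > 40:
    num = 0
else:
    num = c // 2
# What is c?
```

Trace:
`c = 11` → c = 11
`num = 8` → num = 8
`if c > num: ...` → c > num is True → c = 8; num = 11
`c = c + num` → c = 19
`if c > 40: ...` → c > 40 is False, take else branch → num = 9
So c = 19

Answer: 19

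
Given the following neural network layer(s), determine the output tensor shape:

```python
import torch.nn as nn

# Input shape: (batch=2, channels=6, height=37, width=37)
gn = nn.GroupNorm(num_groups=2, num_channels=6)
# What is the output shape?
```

Input: (2, 6, 37, 37) -> Output: (2, 6, 37, 37)

Answer: (2, 6, 37, 37)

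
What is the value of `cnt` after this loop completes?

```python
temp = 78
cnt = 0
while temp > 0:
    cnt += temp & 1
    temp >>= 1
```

Count set bits in 78 (binary: 0b1001110)
`cnt` takes the values: 0 → 1 → 2 → 3 → 4

Answer: 4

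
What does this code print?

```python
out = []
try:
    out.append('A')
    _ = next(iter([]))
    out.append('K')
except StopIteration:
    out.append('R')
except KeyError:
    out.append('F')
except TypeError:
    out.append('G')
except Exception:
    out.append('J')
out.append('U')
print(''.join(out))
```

Execution trace: 'A' (try body) → 'R' (except StopIteration) → 'U' (after the try/except). Output: ARU

Answer: ARU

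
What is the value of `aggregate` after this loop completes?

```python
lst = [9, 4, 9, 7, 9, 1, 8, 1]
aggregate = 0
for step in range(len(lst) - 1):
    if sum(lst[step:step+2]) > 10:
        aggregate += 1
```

Count windows with sum > 10
`aggregate` takes the values: 0 → 1 → 2 → 3 → 4

Answer: 4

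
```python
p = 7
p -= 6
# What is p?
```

Trace:
`p = 7` → p = 7
`p -= 6` → p = 1
So p = 1

Answer: 1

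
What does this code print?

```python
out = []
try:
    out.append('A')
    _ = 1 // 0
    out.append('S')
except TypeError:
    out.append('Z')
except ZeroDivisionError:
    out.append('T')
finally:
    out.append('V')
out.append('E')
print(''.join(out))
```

Execution trace: 'A' (try body) → 'T' (except ZeroDivisionError) → 'V' (finally) → 'E' (after the try/except). Output: ATVE

Answer: ATVE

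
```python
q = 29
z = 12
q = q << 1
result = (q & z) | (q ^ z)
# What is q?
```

Trace:
`q = 29` → q = 29
`z = 12` → z = 12
`q = q << 1` → q = 58
`result = (q & z) | (q ^ z)` → result = 62
So q = 58

Answer: 58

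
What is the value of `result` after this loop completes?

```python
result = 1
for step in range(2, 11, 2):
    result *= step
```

Product of even numbers 2 to 10
`result` takes the values: 1 → 2 → 8 → 48 → 384 → 3840

Answer: 3840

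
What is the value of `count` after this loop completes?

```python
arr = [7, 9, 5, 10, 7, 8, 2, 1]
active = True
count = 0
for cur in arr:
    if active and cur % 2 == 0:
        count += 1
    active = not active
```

Count even values at even positions
`count` takes the values: 0 → 1

Answer: 1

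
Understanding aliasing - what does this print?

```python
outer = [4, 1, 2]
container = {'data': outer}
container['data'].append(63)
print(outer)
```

Key concept: dict holds reference to list.
Step by step:
`outer = [4, 1, 2]` → outer = [4, 1, 2]
`container = {'data': outer}` → container = {'data': [4, 1, 2]}
`container['data'].append(63)` → outer = [4, 1, 2, 63]; container = {'data': [4, 1, 2, 63]}
`print(outer)` → prints [4, 1, 2, 63]

Answer: [4, 1, 2, 63]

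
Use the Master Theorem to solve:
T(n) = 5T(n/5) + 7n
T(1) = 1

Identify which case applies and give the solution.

a=5, b=5, f(n)=7n. log_5(5) = 1. Since c=1 = 1, Case 2 applies: T(n) = Θ(n^log_b(a) · log n) = O(n log n).

Answer: O(n log n) - Case 2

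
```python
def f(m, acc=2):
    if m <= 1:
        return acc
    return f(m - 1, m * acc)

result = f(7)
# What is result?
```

Accumulator trace (n, acc): (7, 2) -> (6, 14) -> (5, 84) -> (4, 420) -> (3, 1680) -> (2, 5040) -> (1, 10080) -> return 10080

Answer: 10080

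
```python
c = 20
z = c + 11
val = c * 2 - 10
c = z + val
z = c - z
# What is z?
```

Trace:
`c = 20` → c = 20
`z = c + 11` → z = 31
`val = c * 2 - 10` → val = 30
`c = z + val` → c = 61
`z = c - z` → z = 30
So z = 30

Answer: 30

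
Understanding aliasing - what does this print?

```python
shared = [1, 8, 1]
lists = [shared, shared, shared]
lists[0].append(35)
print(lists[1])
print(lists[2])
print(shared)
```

Key concept: list of same reference.
Step by step:
`shared = [1, 8, 1]` → shared = [1, 8, 1]
`lists = [shared, shared, shared]` → lists = [[1, 8, 1], [1, 8, 1], [1, 8, 1]]
`lists[0].append(35)` → shared = [1, 8, 1, 35]; lists = [[1, 8, 1, 35], [1, 8, 1, 35], [1, 8, 1, 35]]
`print(lists[1])` → prints [1, 8, 1, 35]
`print(lists[2])` → prints [1, 8, 1, 35]
`print(shared)` → prints [1, 8, 1, 35]

Answer:
[1, 8, 1, 35]
[1, 8, 1, 35]
[1, 8, 1, 35]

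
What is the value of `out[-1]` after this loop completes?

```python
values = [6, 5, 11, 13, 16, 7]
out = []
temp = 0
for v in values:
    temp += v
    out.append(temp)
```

Cumulative sum ends at 58
`out` takes the values: [] → [6] → [6, 11] → [6, 11, 22] → [6, 11, 22, 35] → [6, 11, 22, 35, 51] → [6, 11, 22, 35, 51, 58]
So `out[-1]` = 58

Answer: 58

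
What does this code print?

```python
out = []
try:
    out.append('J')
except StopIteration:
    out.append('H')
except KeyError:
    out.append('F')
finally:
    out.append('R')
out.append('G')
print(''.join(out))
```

Execution trace: 'J' (try body, no exception) → 'R' (finally) → 'G' (after the try/except). Output: JRG

Answer: JRG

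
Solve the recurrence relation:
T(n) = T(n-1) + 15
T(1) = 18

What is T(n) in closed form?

Unrolling: T(n) = T(1) + 15·(n-1) = 18 + 15(n-1) = 15n + 3.

Answer: T(n) = 15n + 3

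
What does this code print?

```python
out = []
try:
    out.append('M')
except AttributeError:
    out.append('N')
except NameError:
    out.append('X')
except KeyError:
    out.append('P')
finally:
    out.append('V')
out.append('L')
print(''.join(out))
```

Execution trace: 'M' (try body, no exception) → 'V' (finally) → 'L' (after the try/except). Output: MVL

Answer: MVL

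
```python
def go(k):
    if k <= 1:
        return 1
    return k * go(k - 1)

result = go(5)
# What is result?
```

go(5) = 5 * 4 * 3 * 2 * 1 = 120

Answer: 120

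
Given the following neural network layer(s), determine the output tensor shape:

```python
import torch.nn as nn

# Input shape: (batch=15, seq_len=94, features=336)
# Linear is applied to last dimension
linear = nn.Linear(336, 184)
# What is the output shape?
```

Input: (15, 94, 336) -> Output: (15, 94, 184)

Answer: (15, 94, 184)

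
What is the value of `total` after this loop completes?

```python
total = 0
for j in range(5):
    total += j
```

Sum of 0 to 4 = 10
`total` takes the values: 0 → 1 → 3 → 6 → 10

Answer: 10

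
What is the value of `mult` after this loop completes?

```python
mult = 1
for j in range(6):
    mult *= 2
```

2^6 = 64
`mult` takes the values: 1 → 2 → 4 → 8 → 16 → 32 → 64

Answer: 64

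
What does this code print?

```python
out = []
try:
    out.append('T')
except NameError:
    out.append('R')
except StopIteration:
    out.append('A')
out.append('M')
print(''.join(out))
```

Execution trace: 'T' (try body, no exception) → 'M' (after the try/except). Output: TM

Answer: TM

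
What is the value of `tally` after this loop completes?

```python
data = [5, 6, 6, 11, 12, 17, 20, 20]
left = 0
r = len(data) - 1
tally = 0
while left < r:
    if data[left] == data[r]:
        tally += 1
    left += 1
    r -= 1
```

Count matching pairs from ends
`tally` takes the values: 0

Answer: 0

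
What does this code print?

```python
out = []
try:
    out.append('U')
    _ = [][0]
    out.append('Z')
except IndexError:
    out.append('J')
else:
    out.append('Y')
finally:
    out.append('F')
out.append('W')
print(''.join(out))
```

Execution trace: 'U' (try body) → 'J' (except IndexError) → 'F' (finally) → 'W' (after the try/except). Output: UJFW

Answer: UJFW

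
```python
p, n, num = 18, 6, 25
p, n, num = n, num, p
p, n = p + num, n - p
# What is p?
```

Trace:
`p, n, num = 18, 6, 25` → p = 18; n = 6; num = 25
`p, n, num = n, num, p` → p = 6; n = 25; num = 18
`p, n = p + num, n - p` → p = 24; n = 19
So p = 24

Answer: 24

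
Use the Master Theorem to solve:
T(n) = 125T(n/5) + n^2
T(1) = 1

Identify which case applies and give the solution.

a=125, b=5, f(n)=n^2. log_5(125) = 3. Since c=2 < 3, Case 1 applies: T(n) = Θ(n^log_b(a)) = O(n^3).

Answer: O(n^3) - Case 1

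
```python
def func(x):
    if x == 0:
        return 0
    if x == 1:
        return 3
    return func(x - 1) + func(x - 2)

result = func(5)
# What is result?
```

Build up from base cases: func(0)=0, func(1)=3, func(2)=3, func(3)=6, func(4)=9, func(5)=15

Answer: 15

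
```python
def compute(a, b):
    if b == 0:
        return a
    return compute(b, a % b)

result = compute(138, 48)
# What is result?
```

compute(138, 48) -> compute(48, 42) -> compute(42, 6) -> compute(6, 0) -> 6

Answer: 6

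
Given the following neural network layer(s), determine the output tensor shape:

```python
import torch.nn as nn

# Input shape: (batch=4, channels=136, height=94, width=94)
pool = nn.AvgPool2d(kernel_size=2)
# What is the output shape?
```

Input: (4, 136, 94, 94) -> Output: (4, 136, 47, 47)

Answer: (4, 136, 47, 47)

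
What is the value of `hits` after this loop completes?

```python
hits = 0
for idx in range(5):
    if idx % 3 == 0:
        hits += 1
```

Count numbers divisible by 3 in range(5)
`hits` takes the values: 0 → 1 → 2

Answer: 2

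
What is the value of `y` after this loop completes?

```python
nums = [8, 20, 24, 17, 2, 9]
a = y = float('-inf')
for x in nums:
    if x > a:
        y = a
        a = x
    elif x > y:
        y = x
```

Second largest (with repeats) in [8, 20, 24, 17, 2, 9]
`y` takes the values: -inf → 8 → 20

Answer: 20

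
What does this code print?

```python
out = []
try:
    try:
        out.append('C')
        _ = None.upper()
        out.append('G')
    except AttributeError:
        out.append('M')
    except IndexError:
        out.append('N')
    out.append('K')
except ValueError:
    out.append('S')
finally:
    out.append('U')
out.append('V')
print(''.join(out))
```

Execution trace: 'C' (inner try body) → 'M' (inner except AttributeError) → 'K' (try body, no exception) → 'U' (finally) → 'V' (after the try/except). Output: CMKUV

Answer: CMKUV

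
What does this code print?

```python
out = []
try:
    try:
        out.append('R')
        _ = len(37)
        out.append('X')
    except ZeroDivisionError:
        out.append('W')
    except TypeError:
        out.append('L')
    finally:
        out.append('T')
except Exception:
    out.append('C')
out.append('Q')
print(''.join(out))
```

Execution trace: 'R' (inner try body) → 'L' (inner except TypeError) → 'T' (inner finally) → 'Q' (after the try/except). Output: RLTQ

Answer: RLTQ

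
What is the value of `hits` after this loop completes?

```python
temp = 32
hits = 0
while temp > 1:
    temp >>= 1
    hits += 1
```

Count right shifts until 1
`hits` takes the values: 0 → 1 → 2 → 3 → 4 → 5

Answer: 5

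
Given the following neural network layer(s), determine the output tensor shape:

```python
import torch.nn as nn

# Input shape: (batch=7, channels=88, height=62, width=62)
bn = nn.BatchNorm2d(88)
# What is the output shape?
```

Input: (7, 88, 62, 62) -> Output: (7, 88, 62, 62)

Answer: (7, 88, 62, 62)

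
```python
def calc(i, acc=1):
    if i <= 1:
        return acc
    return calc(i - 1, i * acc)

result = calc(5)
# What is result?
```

Accumulator trace (n, acc): (5, 1) -> (4, 5) -> (3, 20) -> (2, 60) -> (1, 120) -> return 120

Answer: 120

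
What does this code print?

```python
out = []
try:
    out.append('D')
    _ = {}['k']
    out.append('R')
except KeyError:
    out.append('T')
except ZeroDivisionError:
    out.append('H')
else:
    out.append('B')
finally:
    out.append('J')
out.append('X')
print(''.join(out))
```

Execution trace: 'D' (try body) → 'T' (except KeyError) → 'J' (finally) → 'X' (after the try/except). Output: DTJX

Answer: DTJX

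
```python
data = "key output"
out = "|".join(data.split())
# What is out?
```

Trace:
`data = "key output"` → data = 'key output'
`out = "|".join(data.split())` → out = 'key|output'
So out = 'key|output'

Answer: 'key|output'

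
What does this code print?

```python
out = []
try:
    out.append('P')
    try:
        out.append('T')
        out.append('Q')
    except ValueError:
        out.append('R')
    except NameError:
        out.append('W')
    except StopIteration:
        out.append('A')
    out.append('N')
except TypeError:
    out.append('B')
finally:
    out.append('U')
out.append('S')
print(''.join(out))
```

Execution trace: 'P' (try body) → 'T' (inner try body) → 'Q' (inner try body, no exception) → 'N' (try body, no exception) → 'U' (finally) → 'S' (after the try/except). Output: PTQNUS

Answer: PTQNUS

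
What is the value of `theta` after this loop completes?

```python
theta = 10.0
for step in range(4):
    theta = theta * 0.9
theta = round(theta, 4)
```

Exponential decay: 10.0 * 0.9^4
`theta` takes the values: 10.0 → 9.0 → 8.1 → 7.29 → 6.561

Answer: 6.561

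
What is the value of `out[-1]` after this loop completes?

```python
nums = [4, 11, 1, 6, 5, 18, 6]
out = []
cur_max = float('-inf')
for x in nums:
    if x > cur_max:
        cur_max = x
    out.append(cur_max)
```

Running max ends at 18
`out` takes the values: [] → [4] → [4, 11] → [4, 11, 11] → [4, 11, 11, 11] → [4, 11, 11, 11, 11] → [4, 11, 11, 11, 11, 18] → [4, 11, 11, 11, 11, 18, 18]
So `out[-1]` = 18

Answer: 18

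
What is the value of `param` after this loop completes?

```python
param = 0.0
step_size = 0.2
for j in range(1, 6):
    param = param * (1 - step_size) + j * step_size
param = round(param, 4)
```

Moving average with lr=0.2
`param` takes the values: 0.0 → 0.2 → 0.56 → 1.048 → 1.6384 → 2.31072 → 2.3107

Answer: 2.3107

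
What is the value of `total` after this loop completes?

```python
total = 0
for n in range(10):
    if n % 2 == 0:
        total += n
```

Sum of even numbers 0 to 9
`total` takes the values: 0 → 2 → 6 → 12 → 20

Answer: 20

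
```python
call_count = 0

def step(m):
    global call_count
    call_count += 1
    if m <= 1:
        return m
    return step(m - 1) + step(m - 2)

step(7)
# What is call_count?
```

Calls(m) = 1 + Calls(m-1) + Calls(m-2); Calls(0)=Calls(1)=1. For m=7 this gives 41.

Answer: 41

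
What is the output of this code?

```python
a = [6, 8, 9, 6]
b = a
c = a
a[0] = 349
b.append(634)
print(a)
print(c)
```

Key concept: multiple aliases.
Step by step:
`a = [6, 8, 9, 6]` → a = [6, 8, 9, 6]
`b = a` → b = [6, 8, 9, 6] (same object as a)
`c = a` → c = [6, 8, 9, 6] (same object as a, b)
`a[0] = 349` → a = [349, 8, 9, 6] (same object as b, c); b = [349, 8, 9, 6] (same object as a, c); c = [349, 8, 9, 6] (same object as a, b)
`b.append(634)` → a = [349, 8, 9, 6, 634] (same object as b, c); b = [349, 8, 9, 6, 634] (same object as a, c); c = [349, 8, 9, 6, 634] (same object as a, b)
`print(a)` → prints [349, 8, 9, 6, 634]
`print(c)` → prints [349, 8, 9, 6, 634]

Answer:
[349, 8, 9, 6, 634]
[349, 8, 9, 6, 634]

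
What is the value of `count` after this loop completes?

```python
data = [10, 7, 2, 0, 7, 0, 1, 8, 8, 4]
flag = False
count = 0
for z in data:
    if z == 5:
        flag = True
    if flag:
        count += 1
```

Count elements after first 5 in [10, 7, 2, 0, 7, 0, 1, 8, 8, 4]
`count` takes the values: 0

Answer: 0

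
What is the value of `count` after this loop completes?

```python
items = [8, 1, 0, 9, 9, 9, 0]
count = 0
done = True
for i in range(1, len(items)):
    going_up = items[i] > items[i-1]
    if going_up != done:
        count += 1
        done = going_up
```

Count direction changes in [8, 1, 0, 9, 9, 9, 0]
`count` takes the values: 0 → 1 → 2 → 3

Answer: 3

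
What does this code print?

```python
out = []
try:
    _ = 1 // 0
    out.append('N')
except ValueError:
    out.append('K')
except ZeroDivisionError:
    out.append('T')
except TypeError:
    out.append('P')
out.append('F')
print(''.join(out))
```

Execution trace: 'T' (except ZeroDivisionError) → 'F' (after the try/except). Output: TF

Answer: TF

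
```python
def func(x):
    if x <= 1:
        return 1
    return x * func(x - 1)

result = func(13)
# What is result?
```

func(13) = 13 * 12 * 11 * 10 * 9 * 8 * 7 * 6 * 5 * 4 * 3 * 2 * 1 = 6227020800

Answer: 6227020800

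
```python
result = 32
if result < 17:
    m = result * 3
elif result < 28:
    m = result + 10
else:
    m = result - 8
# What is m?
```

Trace:
`result = 32` → result = 32
`if result < 17: ...` → result < 17 is False, result < 28 is False, take else branch → m = 24
So m = 24

Answer: 24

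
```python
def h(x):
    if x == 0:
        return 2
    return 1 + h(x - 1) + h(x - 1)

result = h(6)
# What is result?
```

h(x) = 1 + 2·h(x-1), h(0)=2. Closed form: (2+1)·2^6 - 1 = 191.

Answer: 191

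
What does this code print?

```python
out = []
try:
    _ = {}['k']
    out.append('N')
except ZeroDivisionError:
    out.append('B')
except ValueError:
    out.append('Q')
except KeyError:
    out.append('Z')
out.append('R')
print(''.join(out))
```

Execution trace: 'Z' (except KeyError) → 'R' (after the try/except). Output: ZR

Answer: ZR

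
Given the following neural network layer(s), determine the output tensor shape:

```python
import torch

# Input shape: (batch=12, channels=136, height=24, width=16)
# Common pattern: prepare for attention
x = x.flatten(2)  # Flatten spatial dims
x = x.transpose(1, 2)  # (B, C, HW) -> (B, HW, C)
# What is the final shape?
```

Input: (12, 136, 24, 16) -> after flatten(2): (12, 136, 384) -> Output: (12, 384, 136)

Answer: (12, 384, 136)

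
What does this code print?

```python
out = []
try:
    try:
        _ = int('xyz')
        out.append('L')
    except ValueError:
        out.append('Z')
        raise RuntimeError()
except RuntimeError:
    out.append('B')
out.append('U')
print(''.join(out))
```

Execution trace: 'Z' (inner except ValueError) → 'B' (outer except RuntimeError) → 'U' (after the try/except). Output: ZBU

Answer: ZBU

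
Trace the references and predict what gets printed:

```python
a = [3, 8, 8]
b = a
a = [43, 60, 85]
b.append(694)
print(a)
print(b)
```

Key concept: rebinding vs mutation: a is rebound to a new list, b still points at the original.
Step by step:
`a = [3, 8, 8]` → a = [3, 8, 8]
`b = a` → b = [3, 8, 8] (same object as a)
`a = [43, 60, 85]` → a = [43, 60, 85]
`b.append(694)` → b = [3, 8, 8, 694]
`print(a)` → prints [43, 60, 85]
`print(b)` → prints [3, 8, 8, 694]

Answer:
[43, 60, 85]
[3, 8, 8, 694]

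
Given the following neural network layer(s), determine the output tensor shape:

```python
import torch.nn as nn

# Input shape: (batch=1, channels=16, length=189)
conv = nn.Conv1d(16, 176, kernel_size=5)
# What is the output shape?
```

Input: (1, 16, 189) -> Output: (1, 176, 185)

Answer: (1, 176, 185)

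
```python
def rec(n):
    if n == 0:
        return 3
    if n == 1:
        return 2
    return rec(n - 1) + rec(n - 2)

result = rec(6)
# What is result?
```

Build up from base cases: rec(0)=3, rec(1)=2, rec(2)=5, rec(3)=7, rec(4)=12, rec(5)=19, rec(6)=31

Answer: 31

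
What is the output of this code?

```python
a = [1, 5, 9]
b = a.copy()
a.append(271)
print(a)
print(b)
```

Key concept: list.copy() creates independent copy.
Step by step:
`a = [1, 5, 9]` → a = [1, 5, 9]
`b = a.copy()` → b = [1, 5, 9]
`a.append(271)` → a = [1, 5, 9, 271]
`print(a)` → prints [1, 5, 9, 271]
`print(b)` → prints [1, 5, 9]

Answer:
[1, 5, 9, 271]
[1, 5, 9]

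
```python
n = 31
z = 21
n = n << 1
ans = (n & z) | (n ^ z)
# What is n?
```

Trace:
`n = 31` → n = 31
`z = 21` → z = 21
`n = n << 1` → n = 62
`ans = (n & z) | (n ^ z)` → ans = 63
So n = 62

Answer: 62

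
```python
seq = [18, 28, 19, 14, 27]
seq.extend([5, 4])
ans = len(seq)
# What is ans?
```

Trace:
`seq = [18, 28, 19, 14, 27]` → seq = [18, 28, 19, 14, 27]
`seq.extend([5, 4])` → seq = [18, 28, 19, 14, 27, 5, 4]
`ans = len(seq)` → ans = 7
So ans = 7

Answer: 7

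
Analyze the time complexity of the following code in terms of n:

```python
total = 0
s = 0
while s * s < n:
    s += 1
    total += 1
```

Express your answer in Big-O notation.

Each loop level contributes: √n. Multiplying the contributions gives O(√n).

Answer: O(√n)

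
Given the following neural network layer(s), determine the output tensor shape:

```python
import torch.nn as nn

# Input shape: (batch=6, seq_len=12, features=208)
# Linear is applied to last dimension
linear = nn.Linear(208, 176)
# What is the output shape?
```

Input: (6, 12, 208) -> Output: (6, 12, 176)

Answer: (6, 12, 176)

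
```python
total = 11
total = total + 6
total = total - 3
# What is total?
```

Trace:
`total = 11` → total = 11
`total = total + 6` → total = 17
`total = total - 3` → total = 14
So total = 14

Answer: 14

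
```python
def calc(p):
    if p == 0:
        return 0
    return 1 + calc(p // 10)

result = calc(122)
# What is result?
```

Count of digits of 122: 3

Answer: 3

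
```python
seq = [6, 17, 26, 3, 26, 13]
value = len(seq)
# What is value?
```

Trace:
`seq = [6, 17, 26, 3, 26, 13]` → seq = [6, 17, 26, 3, 26, 13]
`value = len(seq)` → value = 6
So value = 6

Answer: 6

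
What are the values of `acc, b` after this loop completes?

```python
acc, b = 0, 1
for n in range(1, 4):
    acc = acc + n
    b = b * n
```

Sum and factorial of 1 to 3
`acc, b` takes the values: (0, 1) → (1, 1) → (3, 1) → (3, 2) → (6, 2) → (6, 6)

Answer: 6, 6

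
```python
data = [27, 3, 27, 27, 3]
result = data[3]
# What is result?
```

Trace:
`data = [27, 3, 27, 27, 3]` → data = [27, 3, 27, 27, 3]
`result = data[3]` → result = 27
So result = 27

Answer: 27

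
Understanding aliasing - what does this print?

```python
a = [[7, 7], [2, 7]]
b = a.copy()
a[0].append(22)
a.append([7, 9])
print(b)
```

Key concept: shallow copy with nested lists.
Step by step:
`a = [[7, 7], [2, 7]]` → a = [[7, 7], [2, 7]]
`b = a.copy()` → b = [[7, 7], [2, 7]]
`a[0].append(22)` → a = [[7, 7, 22], [2, 7]]; b = [[7, 7, 22], [2, 7]]
`a.append([7, 9])` → a = [[7, 7, 22], [2, 7], [7, 9]]
`print(b)` → prints [[7, 7, 22], [2, 7]]

Answer: [[7, 7, 22], [2, 7]]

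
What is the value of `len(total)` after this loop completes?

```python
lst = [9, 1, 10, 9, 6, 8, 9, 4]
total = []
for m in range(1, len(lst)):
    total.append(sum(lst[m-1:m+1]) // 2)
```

Number of 2-element averages
`total` takes the values: [] → [5] → [5, 5] → [5, 5, 9] → [5, 5, 9, 7] → [5, 5, 9, 7, 7] → [5, 5, 9, 7, 7, 8] → [5, 5, 9, 7, 7, 8, 6]
So `len(total)` = 7

Answer: 7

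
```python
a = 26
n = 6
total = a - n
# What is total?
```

Trace:
`a = 26` → a = 26
`n = 6` → n = 6
`total = a - n` → total = 20
So total = 20

Answer: 20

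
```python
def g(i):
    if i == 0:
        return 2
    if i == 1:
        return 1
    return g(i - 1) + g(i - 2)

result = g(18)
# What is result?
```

Build up from base cases: g(0)=2, g(1)=1, g(2)=3, g(3)=4, g(4)=7, g(5)=11, g(6)=18, ..., g(18)=5778

Answer: 5778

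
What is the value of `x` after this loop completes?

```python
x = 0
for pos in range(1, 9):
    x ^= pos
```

XOR of 1 to 8
`x` takes the values: 0 → 1 → 3 → 0 → 4 → 1 → 7 → 0 → 8

Answer: 8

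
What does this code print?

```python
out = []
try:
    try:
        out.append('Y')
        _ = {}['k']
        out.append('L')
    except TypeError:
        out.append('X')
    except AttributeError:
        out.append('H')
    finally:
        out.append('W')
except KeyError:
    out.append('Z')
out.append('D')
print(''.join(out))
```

Execution trace: 'Y' (try body) → 'W' (finally) → 'Z' (outer except KeyError) → 'D' (after the try/except). Output: YWZD

Answer: YWZD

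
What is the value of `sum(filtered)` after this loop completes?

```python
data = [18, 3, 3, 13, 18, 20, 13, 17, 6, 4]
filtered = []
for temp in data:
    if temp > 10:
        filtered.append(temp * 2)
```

Sum of doubled values > 10
`filtered` takes the values: [] → [36] → [36, 26] → [36, 26, 36] → [36, 26, 36, 40] → [36, 26, 36, 40, 26] → [36, 26, 36, 40, 26, 34]
So `sum(filtered)` = 198

Answer: 198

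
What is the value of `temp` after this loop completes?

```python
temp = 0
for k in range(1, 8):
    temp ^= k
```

XOR of 1 to 7
`temp` takes the values: 0 → 1 → 3 → 0 → 4 → 1 → 7 → 0

Answer: 0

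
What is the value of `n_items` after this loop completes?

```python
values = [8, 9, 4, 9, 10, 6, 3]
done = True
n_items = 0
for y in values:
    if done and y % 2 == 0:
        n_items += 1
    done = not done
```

Count even values at even positions
`n_items` takes the values: 0 → 1 → 2 → 3

Answer: 3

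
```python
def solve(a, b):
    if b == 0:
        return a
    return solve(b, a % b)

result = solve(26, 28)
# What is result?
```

solve(26, 28) -> solve(28, 26) -> solve(26, 2) -> solve(2, 0) -> 2

Answer: 2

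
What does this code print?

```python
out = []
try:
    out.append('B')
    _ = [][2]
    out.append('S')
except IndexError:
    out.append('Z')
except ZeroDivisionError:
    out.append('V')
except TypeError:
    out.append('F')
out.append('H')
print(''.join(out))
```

Execution trace: 'B' (try body) → 'Z' (except IndexError) → 'H' (after the try/except). Output: BZH

Answer: BZH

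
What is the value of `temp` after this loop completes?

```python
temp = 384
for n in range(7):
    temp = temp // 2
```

Halve 7 times: 384 // 2^7 = 3
`temp` takes the values: 384 → 192 → 96 → 48 → 24 → 12 → 6 → 3

Answer: 3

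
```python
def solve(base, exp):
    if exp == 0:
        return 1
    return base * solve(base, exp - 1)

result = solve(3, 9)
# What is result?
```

solve(3, 9) = 3 * 3 * 3 * 3 * 3 * 3 * 3 * 3 * 3 = 19683

Answer: 19683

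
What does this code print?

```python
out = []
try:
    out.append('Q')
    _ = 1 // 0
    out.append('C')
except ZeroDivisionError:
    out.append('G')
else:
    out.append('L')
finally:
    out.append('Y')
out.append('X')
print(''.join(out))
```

Execution trace: 'Q' (try body) → 'G' (except ZeroDivisionError) → 'Y' (finally) → 'X' (after the try/except). Output: QGYX

Answer: QGYX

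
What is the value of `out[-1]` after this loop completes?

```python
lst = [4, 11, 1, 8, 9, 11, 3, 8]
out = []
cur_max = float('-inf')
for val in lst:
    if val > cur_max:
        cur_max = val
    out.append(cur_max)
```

Running max ends at 11
`out` takes the values: [] → [4] → [4, 11] → [4, 11, 11] → [4, 11, 11, 11] → [4, 11, 11, 11, 11] → [4, 11, 11, 11, 11, 11] → [4, 11, 11, 11, 11, 11, 11] → [4, 11, 11, 11, 11, 11, 11, 11]
So `out[-1]` = 11

Answer: 11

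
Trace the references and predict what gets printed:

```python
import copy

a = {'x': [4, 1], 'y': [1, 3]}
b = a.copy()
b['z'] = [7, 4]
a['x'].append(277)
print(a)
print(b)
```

Key concept: shallow copy of dict with mutable values.
Step by step:
`a = {'x': [4, 1], 'y': [1, 3]}` → a = {'x': [4, 1], 'y': [1, 3]}
`b = a.copy()` → b = {'x': [4, 1], 'y': [1, 3]}
`b['z'] = [7, 4]` → b = {'x': [4, 1], 'y': [1, 3], 'z': [7, 4]}
`a['x'].append(277)` → a = {'x': [4, 1, 277], 'y': [1, 3]}; b = {'x': [4, 1, 277], 'y': [1, 3], 'z': [7, 4]}
`print(a)` → prints {'x': [4, 1, 277], 'y': [1, 3]}
`print(b)` → prints {'x': [4, 1, 277], 'y': [1, 3], 'z': [7, 4]}

Answer:
{'x': [4, 1, 277], 'y': [1, 3]}
{'x': [4, 1, 277], 'y': [1, 3], 'z': [7, 4]}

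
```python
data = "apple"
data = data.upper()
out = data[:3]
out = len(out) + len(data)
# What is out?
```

Trace:
`data = "apple"` → data = 'apple'
`data = data.upper()` → data = 'APPLE'
`out = data[:3]` → out = 'APP'
`out = len(out) + len(data)` → out = 8
So out = 8

Answer: 8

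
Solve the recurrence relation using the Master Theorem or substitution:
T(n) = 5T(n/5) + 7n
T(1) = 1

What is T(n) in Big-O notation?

By Master Theorem: a=5, b=5, f(n)=7n. Since log_5(5) = 1 and f(n) = Θ(n^1), Case 2 applies. T(n) = O(n log n).

Answer: O(n log n)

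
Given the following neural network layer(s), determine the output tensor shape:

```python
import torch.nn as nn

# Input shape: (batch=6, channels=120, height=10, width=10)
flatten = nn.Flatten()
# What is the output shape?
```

Input: (6, 120, 10, 10) -> Output: (6, 12000)

Answer: (6, 12000)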